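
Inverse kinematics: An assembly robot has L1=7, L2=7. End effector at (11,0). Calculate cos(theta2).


Given: L1 = 7, L2 = 7, target (x, y) = (11, 0)
Using cos(theta2) = (x^2 + y^2 - L1^2 - L2^2) / (2*L1*L2)
x^2 + y^2 = 11^2 + 0 = 121
L1^2 + L2^2 = 49 + 49 = 98
Numerator = 121 - 98 = 23
Denominator = 2*7*7 = 98
cos(theta2) = 23/98 = 23/98

23/98


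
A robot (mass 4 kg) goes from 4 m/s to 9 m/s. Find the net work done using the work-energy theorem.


Given: m = 4 kg, v0 = 4 m/s, v = 9 m/s
Using W = (1/2)*m*(v^2 - v0^2)
v^2 = 9^2 = 81
v0^2 = 4^2 = 16
v^2 - v0^2 = 81 - 16 = 65
W = (1/2)*4*65 = 130 J

130 J


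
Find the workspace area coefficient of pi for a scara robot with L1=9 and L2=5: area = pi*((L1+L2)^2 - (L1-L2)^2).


Given: L1 = 9, L2 = 5
(L1+L2)^2 = (14)^2 = 196
(L1-L2)^2 = (4)^2 = 16
Difference = 196 - 16 = 180
This equals 4*L1*L2 = 4*9*5 = 180
Workspace area = 180*pi

180


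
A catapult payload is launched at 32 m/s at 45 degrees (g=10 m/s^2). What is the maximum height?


Given: v0 = 32 m/s, theta = 45 deg, g = 10 m/s^2
sin^2(45) = 1/2
Using H = v0^2 * sin^2(theta) / (2*g)
H = 32^2 * 1/2 / (2*10)
H = 1024 * 1/2 / 20
H = 512 / 20
H = 128/5 m

128/5 m


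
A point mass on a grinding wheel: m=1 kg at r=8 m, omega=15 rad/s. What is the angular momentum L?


Given: m = 1 kg, r = 8 m, omega = 15 rad/s
For a point mass: I = m*r^2
I = 1*8^2 = 1*64 = 64
L = I*omega = 64*15
L = 960 kg*m^2/s

960 kg*m^2/s


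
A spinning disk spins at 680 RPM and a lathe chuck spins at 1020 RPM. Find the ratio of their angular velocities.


Given: RPM_A = 680, RPM_B = 1020
omega = 2*pi*RPM/60, so omega_A/omega_B = RPM_A / RPM_B
omega_A/omega_B = 680 / 1020
omega_A/omega_B = 2/3

2/3


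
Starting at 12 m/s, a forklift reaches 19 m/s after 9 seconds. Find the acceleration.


Given: initial velocity v0 = 12 m/s, final velocity v = 19 m/s, time t = 9 s
Using a = (v - v0) / t
a = (19 - 12) / 9
a = 7 / 9
a = 7/9 m/s^2

7/9 m/s^2


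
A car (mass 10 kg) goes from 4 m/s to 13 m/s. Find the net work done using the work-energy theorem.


Given: m = 10 kg, v0 = 4 m/s, v = 13 m/s
Using W = (1/2)*m*(v^2 - v0^2)
v^2 = 13^2 = 169
v0^2 = 4^2 = 16
v^2 - v0^2 = 169 - 16 = 153
W = (1/2)*10*153 = 765 J

765 J


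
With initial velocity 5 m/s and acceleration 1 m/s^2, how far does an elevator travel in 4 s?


Given: v0 = 5 m/s, a = 1 m/s^2, t = 4 s
Using s = v0*t + (1/2)*a*t^2
s = 5*4 + (1/2)*1*4^2
s = 20 + (1/2)*16
s = 20 + 8
s = 28

28 m


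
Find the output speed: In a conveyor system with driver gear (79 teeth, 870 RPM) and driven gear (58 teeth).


Given: N1 = 79 teeth, w1 = 870 RPM, N2 = 58 teeth
Using N1*w1 = N2*w2
w2 = N1*w1 / N2
w2 = 79*870 / 58
w2 = 68730 / 58
w2 = 1185 RPM

1185 RPM


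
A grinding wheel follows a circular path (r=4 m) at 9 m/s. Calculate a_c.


Given: v = 9 m/s, r = 4 m
Using a_c = v^2 / r
a_c = 9^2 / 4
a_c = 81 / 4
a_c = 81/4 m/s^2

81/4 m/s^2


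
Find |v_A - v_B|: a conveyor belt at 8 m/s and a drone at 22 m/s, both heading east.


Given: v_A = 8 m/s east, v_B = 22 m/s east
Both move in the same direction; relative speed = |v_A - v_B|
|8 - 22| = |-14|
= 14 m/s

14 m/s


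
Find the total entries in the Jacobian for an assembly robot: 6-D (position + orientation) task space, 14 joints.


Given: task space dimension = 6, joints = 14
Jacobian is a 6 x 14 matrix
Total entries = rows * columns
Total = 6 * 14
Total = 84

84


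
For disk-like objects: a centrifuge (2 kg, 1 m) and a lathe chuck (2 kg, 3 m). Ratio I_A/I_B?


Given: M1=2 kg, R1=1 m, M2=2 kg, R2=3 m
For a disk: I = (1/2)*M*R^2, so I_A/I_B = (M1*R1^2)/(M2*R2^2)
M1*R1^2 = 2*1 = 2
M2*R2^2 = 2*9 = 18
I_A/I_B = 2/18 = 1/9

1/9


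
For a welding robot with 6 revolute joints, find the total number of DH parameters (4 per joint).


Given: 6 joints, 4 DH parameters per joint (d, theta, a, alpha)
Total DH parameters = number_of_joints * 4
Total = 6 * 4
Total = 24

24


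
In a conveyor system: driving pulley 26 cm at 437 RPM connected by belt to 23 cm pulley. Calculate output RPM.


Given: D1 = 26 cm, w1 = 437 RPM, D2 = 23 cm
Using D1*w1 = D2*w2
w2 = D1*w1 / D2
w2 = 26*437 / 23
w2 = 11362 / 23
w2 = 494 RPM

494 RPM


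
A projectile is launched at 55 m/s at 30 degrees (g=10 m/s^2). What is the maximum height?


Given: v0 = 55 m/s, theta = 30 deg, g = 10 m/s^2
sin^2(30) = 1/4
Using H = v0^2 * sin^2(theta) / (2*g)
H = 55^2 * 1/4 / (2*10)
H = 3025 * 1/4 / 20
H = 3025/4 / 20
H = 605/16 m

605/16 m


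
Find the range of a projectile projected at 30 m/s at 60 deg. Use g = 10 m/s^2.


Given: v0 = 30 m/s, theta = 60 deg, g = 10 m/s^2
sin(2*60) = sin(120) = sqrt(3)/2
Using R = v0^2 * sin(2*theta) / g
R = 30^2 * (sqrt(3)/2) / 10
R = 900 * sqrt(3) / 20
R = 45*sqrt(3) m

45*sqrt(3) m


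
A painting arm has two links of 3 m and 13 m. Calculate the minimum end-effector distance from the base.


Given: L1 = 3 m, L2 = 13 m
For a 2-link planar arm, min reach = |L1 - L2| (second link folded back)
Min reach = |3 - 13|
Min reach = 10 m

10 m


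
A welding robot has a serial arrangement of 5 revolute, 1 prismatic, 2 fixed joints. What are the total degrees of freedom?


Given: serial robot with 5 revolute, 1 prismatic, 2 fixed joints
DOF contribution per joint type: revolute=1, prismatic=1, spherical=3, fixed=0
DOF = 5*1 + 1*1 + 2*0
DOF = 6

6


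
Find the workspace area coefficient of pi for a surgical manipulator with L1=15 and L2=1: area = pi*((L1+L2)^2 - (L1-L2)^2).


Given: L1 = 15, L2 = 1
(L1+L2)^2 = (16)^2 = 256
(L1-L2)^2 = (14)^2 = 196
Difference = 256 - 196 = 60
This equals 4*L1*L2 = 4*15*1 = 60
Workspace area = 60*pi

60


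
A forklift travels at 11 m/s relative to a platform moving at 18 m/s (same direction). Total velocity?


Given: object velocity = 11 m/s, platform velocity = 18 m/s (same direction)
Using classical velocity addition: v_total = v_object + v_platform
v_total = 11 + 18
v_total = 29 m/s

29 m/s


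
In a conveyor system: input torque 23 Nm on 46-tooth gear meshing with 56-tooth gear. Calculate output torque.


Given: N1 = 46, N2 = 56, T1 = 23 Nm
Using T2/T1 = N2/N1
T2 = T1 * N2 / N1
T2 = 23 * 56 / 46
T2 = 1288 / 46
T2 = 28 Nm

28 Nm


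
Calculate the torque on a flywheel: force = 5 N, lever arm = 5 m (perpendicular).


Given: F = 5 N, r = 5 m, angle = 90 deg (perpendicular)
Using tau = F * r * sin(90)
sin(90) = 1
tau = 5 * 5 * 1
tau = 25 Nm

25 Nm


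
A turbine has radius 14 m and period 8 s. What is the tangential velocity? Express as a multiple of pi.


Given: radius r = 14 m, period T = 8 s
Using v = 2*pi*r / T
v = 2*pi*14 / 8
v = 28*pi / 8
v = 7/2*pi m/s

7/2*pi m/s


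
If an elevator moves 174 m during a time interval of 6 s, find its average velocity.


Given: distance d = 174 m, time t = 6 s
Using v = d / t
v = 174 / 6
v = 29 m/s

29 m/s


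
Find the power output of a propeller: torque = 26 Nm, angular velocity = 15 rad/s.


Given: tau = 26 Nm, omega = 15 rad/s
Using P = tau * omega
P = 26 * 15
P = 390 W

390 W


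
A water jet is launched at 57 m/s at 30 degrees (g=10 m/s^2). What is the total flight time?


Given: v0 = 57 m/s, theta = 30 deg, g = 10 m/s^2
sin(30) = 1/2
Using T = 2*v0*sin(theta) / g
T = 2*57*1/2 / 10
T = 57 / 10
T = 57/10 s

57/10 s


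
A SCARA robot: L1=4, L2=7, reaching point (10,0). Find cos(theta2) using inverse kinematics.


Given: L1 = 4, L2 = 7, target (x, y) = (10, 0)
Using cos(theta2) = (x^2 + y^2 - L1^2 - L2^2) / (2*L1*L2)
x^2 + y^2 = 10^2 + 0 = 100
L1^2 + L2^2 = 16 + 49 = 65
Numerator = 100 - 65 = 35
Denominator = 2*4*7 = 56
cos(theta2) = 35/56 = 5/8

5/8


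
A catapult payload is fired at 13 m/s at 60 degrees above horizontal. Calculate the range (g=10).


Given: v0 = 13 m/s, theta = 60 deg, g = 10 m/s^2
sin(2*60) = sin(120) = sqrt(3)/2
Using R = v0^2 * sin(2*theta) / g
R = 13^2 * (sqrt(3)/2) / 10
R = 169 * sqrt(3) / 20
R = 169/20*sqrt(3) m

169/20*sqrt(3) m


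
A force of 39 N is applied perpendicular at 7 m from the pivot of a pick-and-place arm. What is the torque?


Given: F = 39 N, r = 7 m, angle = 90 deg (perpendicular)
Using tau = F * r * sin(90)
sin(90) = 1
tau = 39 * 7 * 1
tau = 273 Nm

273 Nm


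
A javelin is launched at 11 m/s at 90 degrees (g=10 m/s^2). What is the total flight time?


Given: v0 = 11 m/s, theta = 90 deg, g = 10 m/s^2
sin(90) = 1
Using T = 2*v0*sin(theta) / g
T = 2*11*1 / 10
T = 22 / 10
T = 11/5 s

11/5 s


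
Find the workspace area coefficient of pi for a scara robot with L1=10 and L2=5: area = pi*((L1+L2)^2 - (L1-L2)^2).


Given: L1 = 10, L2 = 5
(L1+L2)^2 = (15)^2 = 225
(L1-L2)^2 = (5)^2 = 25
Difference = 225 - 25 = 200
This equals 4*L1*L2 = 4*10*5 = 200
Workspace area = 200*pi

200


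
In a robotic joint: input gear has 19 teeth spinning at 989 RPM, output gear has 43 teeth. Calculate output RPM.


Given: N1 = 19 teeth, w1 = 989 RPM, N2 = 43 teeth
Using N1*w1 = N2*w2
w2 = N1*w1 / N2
w2 = 19*989 / 43
w2 = 18791 / 43
w2 = 437 RPM

437 RPM


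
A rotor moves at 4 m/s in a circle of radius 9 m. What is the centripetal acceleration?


Given: v = 4 m/s, r = 9 m
Using a_c = v^2 / r
a_c = 4^2 / 9
a_c = 16 / 9
a_c = 16/9 m/s^2

16/9 m/s^2


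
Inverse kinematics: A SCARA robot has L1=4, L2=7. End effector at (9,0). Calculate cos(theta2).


Given: L1 = 4, L2 = 7, target (x, y) = (9, 0)
Using cos(theta2) = (x^2 + y^2 - L1^2 - L2^2) / (2*L1*L2)
x^2 + y^2 = 9^2 + 0 = 81
L1^2 + L2^2 = 16 + 49 = 65
Numerator = 81 - 65 = 16
Denominator = 2*4*7 = 56
cos(theta2) = 16/56 = 2/7

2/7


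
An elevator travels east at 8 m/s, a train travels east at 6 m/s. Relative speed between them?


Given: v_A = 8 m/s east, v_B = 6 m/s east
Both move in the same direction; relative speed = |v_A - v_B|
|8 - 6| = |2|
= 2 m/s

2 m/s


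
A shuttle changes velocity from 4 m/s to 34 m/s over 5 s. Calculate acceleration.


Given: initial velocity v0 = 4 m/s, final velocity v = 34 m/s, time t = 5 s
Using a = (v - v0) / t
a = (34 - 4) / 5
a = 30 / 5
a = 6 m/s^2

6 m/s^2


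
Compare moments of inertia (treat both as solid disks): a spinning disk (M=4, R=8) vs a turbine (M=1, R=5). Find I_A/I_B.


Given: M1=4 kg, R1=8 m, M2=1 kg, R2=5 m
For a disk: I = (1/2)*M*R^2, so I_A/I_B = (M1*R1^2)/(M2*R2^2)
M1*R1^2 = 4*64 = 256
M2*R2^2 = 1*25 = 25
I_A/I_B = 256/25 = 256/25

256/25


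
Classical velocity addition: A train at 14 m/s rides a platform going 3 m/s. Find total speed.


Given: object velocity = 14 m/s, platform velocity = 3 m/s (same direction)
Using classical velocity addition: v_total = v_object + v_platform
v_total = 14 + 3
v_total = 17 m/s

17 m/s


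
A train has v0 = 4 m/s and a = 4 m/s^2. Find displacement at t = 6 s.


Given: v0 = 4 m/s, a = 4 m/s^2, t = 6 s
Using s = v0*t + (1/2)*a*t^2
s = 4*6 + (1/2)*4*6^2
s = 24 + (1/2)*144
s = 24 + 72
s = 96

96 m


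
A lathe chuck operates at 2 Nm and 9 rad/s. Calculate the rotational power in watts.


Given: tau = 2 Nm, omega = 9 rad/s
Using P = tau * omega
P = 2 * 9
P = 18 W

18 W


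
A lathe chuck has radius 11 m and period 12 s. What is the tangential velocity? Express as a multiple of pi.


Given: radius r = 11 m, period T = 12 s
Using v = 2*pi*r / T
v = 2*pi*11 / 12
v = 22*pi / 12
v = 11/6*pi m/s

11/6*pi m/s


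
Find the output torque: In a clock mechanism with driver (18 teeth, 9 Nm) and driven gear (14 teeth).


Given: N1 = 18, N2 = 14, T1 = 9 Nm
Using T2/T1 = N2/N1
T2 = T1 * N2 / N1
T2 = 9 * 14 / 18
T2 = 126 / 18
T2 = 7 Nm

7 Nm


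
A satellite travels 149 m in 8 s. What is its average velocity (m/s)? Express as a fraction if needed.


Given: distance d = 149 m, time t = 8 s
Using v = d / t
v = 149 / 8
v = 149/8 m/s

149/8 m/s


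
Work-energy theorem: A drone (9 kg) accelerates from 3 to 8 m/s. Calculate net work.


Given: m = 9 kg, v0 = 3 m/s, v = 8 m/s
Using W = (1/2)*m*(v^2 - v0^2)
v^2 = 8^2 = 64
v0^2 = 3^2 = 9
v^2 - v0^2 = 64 - 9 = 55
W = (1/2)*9*55 = 495/2 J

495/2 J


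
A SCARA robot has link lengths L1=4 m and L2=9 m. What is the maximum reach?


Given: L1 = 4 m, L2 = 9 m
For a 2-link planar arm, max reach = L1 + L2 (fully extended)
Max reach = 4 + 9
Max reach = 13 m

13 m


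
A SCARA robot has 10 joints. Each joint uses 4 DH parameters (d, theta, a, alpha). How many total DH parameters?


Given: 10 joints, 4 DH parameters per joint (d, theta, a, alpha)
Total DH parameters = number_of_joints * 4
Total = 10 * 4
Total = 40

40


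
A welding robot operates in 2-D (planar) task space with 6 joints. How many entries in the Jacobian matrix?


Given: task space dimension = 2, joints = 6
Jacobian is a 2 x 6 matrix
Total entries = rows * columns
Total = 2 * 6
Total = 12

12


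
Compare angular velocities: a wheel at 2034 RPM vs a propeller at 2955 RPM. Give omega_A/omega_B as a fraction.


Given: RPM_A = 2034, RPM_B = 2955
omega = 2*pi*RPM/60, so omega_A/omega_B = RPM_A / RPM_B
omega_A/omega_B = 2034 / 2955
omega_A/omega_B = 678/985

678/985


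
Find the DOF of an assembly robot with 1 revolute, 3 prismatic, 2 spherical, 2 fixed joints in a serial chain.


Given: serial robot with 1 revolute, 3 prismatic, 2 spherical, 2 fixed joints
DOF contribution per joint type: revolute=1, prismatic=1, spherical=3, fixed=0
DOF = 1*1 + 3*1 + 2*3 + 2*0
DOF = 10

10


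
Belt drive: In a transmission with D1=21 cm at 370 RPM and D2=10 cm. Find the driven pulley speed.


Given: D1 = 21 cm, w1 = 370 RPM, D2 = 10 cm
Using D1*w1 = D2*w2
w2 = D1*w1 / D2
w2 = 21*370 / 10
w2 = 7770 / 10
w2 = 777 RPM

777 RPM


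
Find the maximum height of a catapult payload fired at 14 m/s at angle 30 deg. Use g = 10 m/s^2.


Given: v0 = 14 m/s, theta = 30 deg, g = 10 m/s^2
sin^2(30) = 1/4
Using H = v0^2 * sin^2(theta) / (2*g)
H = 14^2 * 1/4 / (2*10)
H = 196 * 1/4 / 20
H = 49 / 20
H = 49/20 m

49/20 m


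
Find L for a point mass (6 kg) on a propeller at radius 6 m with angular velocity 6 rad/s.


Given: m = 6 kg, r = 6 m, omega = 6 rad/s
For a point mass: I = m*r^2
I = 6*6^2 = 6*36 = 216
L = I*omega = 216*6
L = 1296 kg*m^2/s

1296 kg*m^2/s


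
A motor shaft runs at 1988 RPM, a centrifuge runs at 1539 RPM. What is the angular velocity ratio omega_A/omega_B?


Given: RPM_A = 1988, RPM_B = 1539
omega = 2*pi*RPM/60, so omega_A/omega_B = RPM_A / RPM_B
omega_A/omega_B = 1988 / 1539
omega_A/omega_B = 1988/1539

1988/1539


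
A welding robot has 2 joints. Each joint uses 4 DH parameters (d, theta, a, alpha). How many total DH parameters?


Given: 2 joints, 4 DH parameters per joint (d, theta, a, alpha)
Total DH parameters = number_of_joints * 4
Total = 2 * 4
Total = 8

8


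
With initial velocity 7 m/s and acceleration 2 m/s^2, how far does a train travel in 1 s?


Given: v0 = 7 m/s, a = 2 m/s^2, t = 1 s
Using s = v0*t + (1/2)*a*t^2
s = 7*1 + (1/2)*2*1^2
s = 7 + (1/2)*2
s = 7 + 1
s = 8

8 m


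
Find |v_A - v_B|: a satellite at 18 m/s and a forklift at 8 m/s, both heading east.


Given: v_A = 18 m/s east, v_B = 8 m/s east
Both move in the same direction; relative speed = |v_A - v_B|
|18 - 8| = |10|
= 10 m/s

10 m/s


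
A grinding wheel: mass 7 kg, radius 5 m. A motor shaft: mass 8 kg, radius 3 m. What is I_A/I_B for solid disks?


Given: M1=7 kg, R1=5 m, M2=8 kg, R2=3 m
For a disk: I = (1/2)*M*R^2, so I_A/I_B = (M1*R1^2)/(M2*R2^2)
M1*R1^2 = 7*25 = 175
M2*R2^2 = 8*9 = 72
I_A/I_B = 175/72 = 175/72

175/72


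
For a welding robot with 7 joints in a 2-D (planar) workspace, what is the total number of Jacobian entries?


Given: task space dimension = 2, joints = 7
Jacobian is a 2 x 7 matrix
Total entries = rows * columns
Total = 2 * 7
Total = 14

14


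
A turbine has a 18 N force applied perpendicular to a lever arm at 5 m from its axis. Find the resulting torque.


Given: F = 18 N, r = 5 m, angle = 90 deg (perpendicular)
Using tau = F * r * sin(90)
sin(90) = 1
tau = 18 * 5 * 1
tau = 90 Nm

90 Nm


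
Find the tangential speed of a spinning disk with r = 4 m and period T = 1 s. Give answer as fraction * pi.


Given: radius r = 4 m, period T = 1 s
Using v = 2*pi*r / T
v = 2*pi*4 / 1
v = 8*pi / 1
v = 8*pi m/s

8*pi m/s


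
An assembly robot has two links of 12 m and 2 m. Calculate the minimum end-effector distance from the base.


Given: L1 = 12 m, L2 = 2 m
For a 2-link planar arm, min reach = |L1 - L2| (second link folded back)
Min reach = |12 - 2|
Min reach = 10 m

10 m


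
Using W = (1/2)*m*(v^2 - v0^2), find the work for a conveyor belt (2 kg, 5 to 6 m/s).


Given: m = 2 kg, v0 = 5 m/s, v = 6 m/s
Using W = (1/2)*m*(v^2 - v0^2)
v^2 = 6^2 = 36
v0^2 = 5^2 = 25
v^2 - v0^2 = 36 - 25 = 11
W = (1/2)*2*11 = 11 J

11 J


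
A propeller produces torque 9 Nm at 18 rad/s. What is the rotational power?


Given: tau = 9 Nm, omega = 18 rad/s
Using P = tau * omega
P = 9 * 18
P = 162 W

162 W


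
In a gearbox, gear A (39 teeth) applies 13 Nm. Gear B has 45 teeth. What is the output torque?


Given: N1 = 39, N2 = 45, T1 = 13 Nm
Using T2/T1 = N2/N1
T2 = T1 * N2 / N1
T2 = 13 * 45 / 39
T2 = 585 / 39
T2 = 15 Nm

15 Nm


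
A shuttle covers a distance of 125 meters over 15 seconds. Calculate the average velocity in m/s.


Given: distance d = 125 m, time t = 15 s
Using v = d / t
v = 125 / 15
v = 25/3 m/s

25/3 m/s


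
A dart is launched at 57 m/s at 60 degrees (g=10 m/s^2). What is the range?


Given: v0 = 57 m/s, theta = 60 deg, g = 10 m/s^2
sin(2*60) = sin(120) = sqrt(3)/2
Using R = v0^2 * sin(2*theta) / g
R = 57^2 * (sqrt(3)/2) / 10
R = 3249 * sqrt(3) / 20
R = 3249/20*sqrt(3) m

3249/20*sqrt(3) m


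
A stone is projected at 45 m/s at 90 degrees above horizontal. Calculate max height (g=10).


Given: v0 = 45 m/s, theta = 90 deg, g = 10 m/s^2
sin^2(90) = 1
Using H = v0^2 * sin^2(theta) / (2*g)
H = 45^2 * 1 / (2*10)
H = 2025 * 1 / 20
H = 2025 / 20
H = 405/4 m

405/4 m


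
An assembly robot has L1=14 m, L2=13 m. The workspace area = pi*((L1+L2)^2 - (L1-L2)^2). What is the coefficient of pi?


Given: L1 = 14, L2 = 13
(L1+L2)^2 = (27)^2 = 729
(L1-L2)^2 = (1)^2 = 1
Difference = 729 - 1 = 728
This equals 4*L1*L2 = 4*14*13 = 728
Workspace area = 728*pi

728


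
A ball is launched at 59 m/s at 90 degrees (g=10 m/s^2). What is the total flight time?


Given: v0 = 59 m/s, theta = 90 deg, g = 10 m/s^2
sin(90) = 1
Using T = 2*v0*sin(theta) / g
T = 2*59*1 / 10
T = 118 / 10
T = 59/5 s

59/5 s


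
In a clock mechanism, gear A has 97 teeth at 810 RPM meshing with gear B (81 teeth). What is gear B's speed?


Given: N1 = 97 teeth, w1 = 810 RPM, N2 = 81 teeth
Using N1*w1 = N2*w2
w2 = N1*w1 / N2
w2 = 97*810 / 81
w2 = 78570 / 81
w2 = 970 RPM

970 RPM


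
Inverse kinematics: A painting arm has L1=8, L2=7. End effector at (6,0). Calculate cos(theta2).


Given: L1 = 8, L2 = 7, target (x, y) = (6, 0)
Using cos(theta2) = (x^2 + y^2 - L1^2 - L2^2) / (2*L1*L2)
x^2 + y^2 = 6^2 + 0 = 36
L1^2 + L2^2 = 64 + 49 = 113
Numerator = 36 - 113 = -77
Denominator = 2*8*7 = 112
cos(theta2) = -77/112 = -11/16

-11/16


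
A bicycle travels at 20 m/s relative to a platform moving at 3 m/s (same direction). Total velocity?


Given: object velocity = 20 m/s, platform velocity = 3 m/s (same direction)
Using classical velocity addition: v_total = v_object + v_platform
v_total = 20 + 3
v_total = 23 m/s

23 m/s


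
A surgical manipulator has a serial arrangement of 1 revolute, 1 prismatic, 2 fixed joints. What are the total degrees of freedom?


Given: serial robot with 1 revolute, 1 prismatic, 2 fixed joints
DOF contribution per joint type: revolute=1, prismatic=1, spherical=3, fixed=0
DOF = 1*1 + 1*1 + 2*0
DOF = 2

2


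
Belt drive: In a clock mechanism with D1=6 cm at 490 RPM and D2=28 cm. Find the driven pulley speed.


Given: D1 = 6 cm, w1 = 490 RPM, D2 = 28 cm
Using D1*w1 = D2*w2
w2 = D1*w1 / D2
w2 = 6*490 / 28
w2 = 2940 / 28
w2 = 105 RPM

105 RPM


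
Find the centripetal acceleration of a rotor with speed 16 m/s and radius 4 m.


Given: v = 16 m/s, r = 4 m
Using a_c = v^2 / r
a_c = 16^2 / 4
a_c = 256 / 4
a_c = 64 m/s^2

64 m/s^2


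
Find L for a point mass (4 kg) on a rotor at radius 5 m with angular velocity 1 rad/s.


Given: m = 4 kg, r = 5 m, omega = 1 rad/s
For a point mass: I = m*r^2
I = 4*5^2 = 4*25 = 100
L = I*omega = 100*1
L = 100 kg*m^2/s

100 kg*m^2/s


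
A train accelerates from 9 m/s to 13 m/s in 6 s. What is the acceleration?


Given: initial velocity v0 = 9 m/s, final velocity v = 13 m/s, time t = 6 s
Using a = (v - v0) / t
a = (13 - 9) / 6
a = 4 / 6
a = 2/3 m/s^2

2/3 m/s^2


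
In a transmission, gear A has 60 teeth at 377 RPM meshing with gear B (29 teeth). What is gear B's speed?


Given: N1 = 60 teeth, w1 = 377 RPM, N2 = 29 teeth
Using N1*w1 = N2*w2
w2 = N1*w1 / N2
w2 = 60*377 / 29
w2 = 22620 / 29
w2 = 780 RPM

780 RPM


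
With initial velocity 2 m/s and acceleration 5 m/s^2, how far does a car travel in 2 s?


Given: v0 = 2 m/s, a = 5 m/s^2, t = 2 s
Using s = v0*t + (1/2)*a*t^2
s = 2*2 + (1/2)*5*2^2
s = 4 + (1/2)*20
s = 4 + 10
s = 14

14 m


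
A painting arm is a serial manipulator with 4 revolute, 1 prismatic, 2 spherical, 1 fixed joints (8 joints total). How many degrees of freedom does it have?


Given: serial robot with 4 revolute, 1 prismatic, 2 spherical, 1 fixed joints
DOF contribution per joint type: revolute=1, prismatic=1, spherical=3, fixed=0
DOF = 4*1 + 1*1 + 2*3 + 1*0
DOF = 11

11


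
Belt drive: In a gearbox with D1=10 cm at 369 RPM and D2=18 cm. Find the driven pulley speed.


Given: D1 = 10 cm, w1 = 369 RPM, D2 = 18 cm
Using D1*w1 = D2*w2
w2 = D1*w1 / D2
w2 = 10*369 / 18
w2 = 3690 / 18
w2 = 205 RPM

205 RPM


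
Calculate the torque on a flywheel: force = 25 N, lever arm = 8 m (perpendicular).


Given: F = 25 N, r = 8 m, angle = 90 deg (perpendicular)
Using tau = F * r * sin(90)
sin(90) = 1
tau = 25 * 8 * 1
tau = 200 Nm

200 Nm


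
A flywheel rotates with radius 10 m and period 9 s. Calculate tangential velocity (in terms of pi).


Given: radius r = 10 m, period T = 9 s
Using v = 2*pi*r / T
v = 2*pi*10 / 9
v = 20*pi / 9
v = 20/9*pi m/s

20/9*pi m/s


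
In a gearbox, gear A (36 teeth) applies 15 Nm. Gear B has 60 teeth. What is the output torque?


Given: N1 = 36, N2 = 60, T1 = 15 Nm
Using T2/T1 = N2/N1
T2 = T1 * N2 / N1
T2 = 15 * 60 / 36
T2 = 900 / 36
T2 = 25 Nm

25 Nm


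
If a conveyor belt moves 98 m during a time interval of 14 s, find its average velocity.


Given: distance d = 98 m, time t = 14 s
Using v = d / t
v = 98 / 14
v = 7 m/s

7 m/s


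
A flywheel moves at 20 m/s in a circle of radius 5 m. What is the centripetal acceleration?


Given: v = 20 m/s, r = 5 m
Using a_c = v^2 / r
a_c = 20^2 / 5
a_c = 400 / 5
a_c = 80 m/s^2

80 m/s^2


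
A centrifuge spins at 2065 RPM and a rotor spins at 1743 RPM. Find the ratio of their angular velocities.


Given: RPM_A = 2065, RPM_B = 1743
omega = 2*pi*RPM/60, so omega_A/omega_B = RPM_A / RPM_B
omega_A/omega_B = 2065 / 1743
omega_A/omega_B = 295/249

295/249


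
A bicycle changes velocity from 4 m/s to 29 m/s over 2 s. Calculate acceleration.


Given: initial velocity v0 = 4 m/s, final velocity v = 29 m/s, time t = 2 s
Using a = (v - v0) / t
a = (29 - 4) / 2
a = 25 / 2
a = 25/2 m/s^2

25/2 m/s^2


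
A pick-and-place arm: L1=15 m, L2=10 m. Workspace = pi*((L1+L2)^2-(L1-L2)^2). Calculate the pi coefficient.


Given: L1 = 15, L2 = 10
(L1+L2)^2 = (25)^2 = 625
(L1-L2)^2 = (5)^2 = 25
Difference = 625 - 25 = 600
This equals 4*L1*L2 = 4*15*10 = 600
Workspace area = 600*pi

600


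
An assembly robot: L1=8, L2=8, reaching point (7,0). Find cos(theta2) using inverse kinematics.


Given: L1 = 8, L2 = 8, target (x, y) = (7, 0)
Using cos(theta2) = (x^2 + y^2 - L1^2 - L2^2) / (2*L1*L2)
x^2 + y^2 = 7^2 + 0 = 49
L1^2 + L2^2 = 64 + 64 = 128
Numerator = 49 - 128 = -79
Denominator = 2*8*8 = 128
cos(theta2) = -79/128 = -79/128

-79/128


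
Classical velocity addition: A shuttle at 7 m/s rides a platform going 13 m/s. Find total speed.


Given: object velocity = 7 m/s, platform velocity = 13 m/s (same direction)
Using classical velocity addition: v_total = v_object + v_platform
v_total = 7 + 13
v_total = 20 m/s

20 m/s


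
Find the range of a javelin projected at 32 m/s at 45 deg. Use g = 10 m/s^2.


Given: v0 = 32 m/s, theta = 45 deg, g = 10 m/s^2
sin(2*45) = sin(90) = 1
Using R = v0^2 * sin(2*theta) / g
R = 32^2 * 1 / 10
R = 1024 / 10
R = 512/5 m

512/5 m


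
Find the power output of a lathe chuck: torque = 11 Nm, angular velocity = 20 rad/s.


Given: tau = 11 Nm, omega = 20 rad/s
Using P = tau * omega
P = 11 * 20
P = 220 W

220 W


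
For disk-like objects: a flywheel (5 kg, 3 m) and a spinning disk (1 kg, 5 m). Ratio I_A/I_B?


Given: M1=5 kg, R1=3 m, M2=1 kg, R2=5 m
For a disk: I = (1/2)*M*R^2, so I_A/I_B = (M1*R1^2)/(M2*R2^2)
M1*R1^2 = 5*9 = 45
M2*R2^2 = 1*25 = 25
I_A/I_B = 45/25 = 9/5

9/5


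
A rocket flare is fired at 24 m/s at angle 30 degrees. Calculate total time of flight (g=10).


Given: v0 = 24 m/s, theta = 30 deg, g = 10 m/s^2
sin(30) = 1/2
Using T = 2*v0*sin(theta) / g
T = 2*24*1/2 / 10
T = 24 / 10
T = 12/5 s

12/5 s


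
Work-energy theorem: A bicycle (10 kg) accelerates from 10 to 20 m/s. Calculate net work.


Given: m = 10 kg, v0 = 10 m/s, v = 20 m/s
Using W = (1/2)*m*(v^2 - v0^2)
v^2 = 20^2 = 400
v0^2 = 10^2 = 100
v^2 - v0^2 = 400 - 100 = 300
W = (1/2)*10*300 = 1500 J

1500 J


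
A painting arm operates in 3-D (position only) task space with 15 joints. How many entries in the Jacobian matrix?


Given: task space dimension = 3, joints = 15
Jacobian is a 3 x 15 matrix
Total entries = rows * columns
Total = 3 * 15
Total = 45

45


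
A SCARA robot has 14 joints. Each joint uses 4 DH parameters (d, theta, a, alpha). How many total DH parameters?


Given: 14 joints, 4 DH parameters per joint (d, theta, a, alpha)
Total DH parameters = number_of_joints * 4
Total = 14 * 4
Total = 56

56


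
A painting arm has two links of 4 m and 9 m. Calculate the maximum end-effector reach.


Given: L1 = 4 m, L2 = 9 m
For a 2-link planar arm, max reach = L1 + L2 (fully extended)
Max reach = 4 + 9
Max reach = 13 m

13 m


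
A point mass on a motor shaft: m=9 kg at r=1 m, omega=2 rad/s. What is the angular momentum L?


Given: m = 9 kg, r = 1 m, omega = 2 rad/s
For a point mass: I = m*r^2
I = 9*1^2 = 9*1 = 9
L = I*omega = 9*2
L = 18 kg*m^2/s

18 kg*m^2/s


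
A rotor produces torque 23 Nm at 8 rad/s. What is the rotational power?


Given: tau = 23 Nm, omega = 8 rad/s
Using P = tau * omega
P = 23 * 8
P = 184 W

184 W


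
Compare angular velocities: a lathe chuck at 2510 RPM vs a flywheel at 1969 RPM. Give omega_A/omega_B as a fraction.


Given: RPM_A = 2510, RPM_B = 1969
omega = 2*pi*RPM/60, so omega_A/omega_B = RPM_A / RPM_B
omega_A/omega_B = 2510 / 1969
omega_A/omega_B = 2510/1969

2510/1969


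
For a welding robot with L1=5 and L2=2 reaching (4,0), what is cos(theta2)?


Given: L1 = 5, L2 = 2, target (x, y) = (4, 0)
Using cos(theta2) = (x^2 + y^2 - L1^2 - L2^2) / (2*L1*L2)
x^2 + y^2 = 4^2 + 0 = 16
L1^2 + L2^2 = 25 + 4 = 29
Numerator = 16 - 29 = -13
Denominator = 2*5*2 = 20
cos(theta2) = -13/20 = -13/20

-13/20


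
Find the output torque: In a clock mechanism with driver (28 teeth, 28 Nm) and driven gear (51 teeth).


Given: N1 = 28, N2 = 51, T1 = 28 Nm
Using T2/T1 = N2/N1
T2 = T1 * N2 / N1
T2 = 28 * 51 / 28
T2 = 1428 / 28
T2 = 51 Nm

51 Nm


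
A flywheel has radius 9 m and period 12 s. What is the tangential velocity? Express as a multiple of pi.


Given: radius r = 9 m, period T = 12 s
Using v = 2*pi*r / T
v = 2*pi*9 / 12
v = 18*pi / 12
v = 3/2*pi m/s

3/2*pi m/s


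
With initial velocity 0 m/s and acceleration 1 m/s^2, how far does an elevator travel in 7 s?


Given: v0 = 0 m/s, a = 1 m/s^2, t = 7 s
Using s = v0*t + (1/2)*a*t^2
s = 0*7 + (1/2)*1*7^2
s = 0 + (1/2)*49
s = 0 + 49/2
s = 49/2

49/2 m


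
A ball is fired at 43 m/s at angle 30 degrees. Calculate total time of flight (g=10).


Given: v0 = 43 m/s, theta = 30 deg, g = 10 m/s^2
sin(30) = 1/2
Using T = 2*v0*sin(theta) / g
T = 2*43*1/2 / 10
T = 43 / 10
T = 43/10 s

43/10 s


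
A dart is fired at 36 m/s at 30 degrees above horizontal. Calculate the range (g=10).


Given: v0 = 36 m/s, theta = 30 deg, g = 10 m/s^2
sin(2*30) = sin(60) = sqrt(3)/2
Using R = v0^2 * sin(2*theta) / g
R = 36^2 * (sqrt(3)/2) / 10
R = 1296 * sqrt(3) / 20
R = 324/5*sqrt(3) m

324/5*sqrt(3) m


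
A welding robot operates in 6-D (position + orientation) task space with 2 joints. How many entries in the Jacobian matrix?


Given: task space dimension = 6, joints = 2
Jacobian is a 6 x 2 matrix
Total entries = rows * columns
Total = 6 * 2
Total = 12

12


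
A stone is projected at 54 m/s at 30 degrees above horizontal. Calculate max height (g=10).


Given: v0 = 54 m/s, theta = 30 deg, g = 10 m/s^2
sin^2(30) = 1/4
Using H = v0^2 * sin^2(theta) / (2*g)
H = 54^2 * 1/4 / (2*10)
H = 2916 * 1/4 / 20
H = 729 / 20
H = 729/20 m

729/20 m


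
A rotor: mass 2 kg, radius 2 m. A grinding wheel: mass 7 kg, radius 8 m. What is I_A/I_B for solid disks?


Given: M1=2 kg, R1=2 m, M2=7 kg, R2=8 m
For a disk: I = (1/2)*M*R^2, so I_A/I_B = (M1*R1^2)/(M2*R2^2)
M1*R1^2 = 2*4 = 8
M2*R2^2 = 7*64 = 448
I_A/I_B = 8/448 = 1/56

1/56


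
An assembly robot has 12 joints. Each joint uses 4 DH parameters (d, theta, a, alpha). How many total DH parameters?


Given: 12 joints, 4 DH parameters per joint (d, theta, a, alpha)
Total DH parameters = number_of_joints * 4
Total = 12 * 4
Total = 48

48


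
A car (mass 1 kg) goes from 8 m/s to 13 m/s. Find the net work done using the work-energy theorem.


Given: m = 1 kg, v0 = 8 m/s, v = 13 m/s
Using W = (1/2)*m*(v^2 - v0^2)
v^2 = 13^2 = 169
v0^2 = 8^2 = 64
v^2 - v0^2 = 169 - 64 = 105
W = (1/2)*1*105 = 105/2 J

105/2 J


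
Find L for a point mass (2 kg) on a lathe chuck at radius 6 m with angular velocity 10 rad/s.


Given: m = 2 kg, r = 6 m, omega = 10 rad/s
For a point mass: I = m*r^2
I = 2*6^2 = 2*36 = 72
L = I*omega = 72*10
L = 720 kg*m^2/s

720 kg*m^2/s


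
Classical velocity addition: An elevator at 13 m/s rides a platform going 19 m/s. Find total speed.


Given: object velocity = 13 m/s, platform velocity = 19 m/s (same direction)
Using classical velocity addition: v_total = v_object + v_platform
v_total = 13 + 19
v_total = 32 m/s

32 m/s


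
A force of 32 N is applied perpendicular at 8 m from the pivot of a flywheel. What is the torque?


Given: F = 32 N, r = 8 m, angle = 90 deg (perpendicular)
Using tau = F * r * sin(90)
sin(90) = 1
tau = 32 * 8 * 1
tau = 256 Nm

256 Nm


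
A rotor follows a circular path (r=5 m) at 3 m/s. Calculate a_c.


Given: v = 3 m/s, r = 5 m
Using a_c = v^2 / r
a_c = 3^2 / 5
a_c = 9 / 5
a_c = 9/5 m/s^2

9/5 m/s^2


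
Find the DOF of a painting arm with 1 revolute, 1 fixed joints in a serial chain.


Given: serial robot with 1 revolute, 1 fixed joints
DOF contribution per joint type: revolute=1, prismatic=1, spherical=3, fixed=0
DOF = 1*1 + 1*0
DOF = 1

1


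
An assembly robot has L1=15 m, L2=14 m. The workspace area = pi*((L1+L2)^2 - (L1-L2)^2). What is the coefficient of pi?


Given: L1 = 15, L2 = 14
(L1+L2)^2 = (29)^2 = 841
(L1-L2)^2 = (1)^2 = 1
Difference = 841 - 1 = 840
This equals 4*L1*L2 = 4*15*14 = 840
Workspace area = 840*pi

840


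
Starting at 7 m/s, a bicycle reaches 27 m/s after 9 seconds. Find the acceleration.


Given: initial velocity v0 = 7 m/s, final velocity v = 27 m/s, time t = 9 s
Using a = (v - v0) / t
a = (27 - 7) / 9
a = 20 / 9
a = 20/9 m/s^2

20/9 m/s^2


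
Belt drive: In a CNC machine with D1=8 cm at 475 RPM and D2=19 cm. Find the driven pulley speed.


Given: D1 = 8 cm, w1 = 475 RPM, D2 = 19 cm
Using D1*w1 = D2*w2
w2 = D1*w1 / D2
w2 = 8*475 / 19
w2 = 3800 / 19
w2 = 200 RPM

200 RPM


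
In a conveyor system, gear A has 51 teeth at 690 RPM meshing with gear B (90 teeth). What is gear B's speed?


Given: N1 = 51 teeth, w1 = 690 RPM, N2 = 90 teeth
Using N1*w1 = N2*w2
w2 = N1*w1 / N2
w2 = 51*690 / 90
w2 = 35190 / 90
w2 = 391 RPM

391 RPM


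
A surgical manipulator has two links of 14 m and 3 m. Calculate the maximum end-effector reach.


Given: L1 = 14 m, L2 = 3 m
For a 2-link planar arm, max reach = L1 + L2 (fully extended)
Max reach = 14 + 3
Max reach = 17 m

17 m


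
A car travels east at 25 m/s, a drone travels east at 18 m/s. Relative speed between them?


Given: v_A = 25 m/s east, v_B = 18 m/s east
Both move in the same direction; relative speed = |v_A - v_B|
|25 - 18| = |7|
= 7 m/s

7 m/s


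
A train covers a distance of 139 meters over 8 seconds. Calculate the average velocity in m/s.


Given: distance d = 139 m, time t = 8 s
Using v = d / t
v = 139 / 8
v = 139/8 m/s

139/8 m/s


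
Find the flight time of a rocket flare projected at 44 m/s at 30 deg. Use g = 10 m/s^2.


Given: v0 = 44 m/s, theta = 30 deg, g = 10 m/s^2
sin(30) = 1/2
Using T = 2*v0*sin(theta) / g
T = 2*44*1/2 / 10
T = 44 / 10
T = 22/5 s

22/5 s


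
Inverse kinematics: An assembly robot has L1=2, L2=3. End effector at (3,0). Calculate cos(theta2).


Given: L1 = 2, L2 = 3, target (x, y) = (3, 0)
Using cos(theta2) = (x^2 + y^2 - L1^2 - L2^2) / (2*L1*L2)
x^2 + y^2 = 3^2 + 0 = 9
L1^2 + L2^2 = 4 + 9 = 13
Numerator = 9 - 13 = -4
Denominator = 2*2*3 = 12
cos(theta2) = -4/12 = -1/3

-1/3


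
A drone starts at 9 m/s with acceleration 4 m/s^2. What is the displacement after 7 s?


Given: v0 = 9 m/s, a = 4 m/s^2, t = 7 s
Using s = v0*t + (1/2)*a*t^2
s = 9*7 + (1/2)*4*7^2
s = 63 + (1/2)*196
s = 63 + 98
s = 161

161 m


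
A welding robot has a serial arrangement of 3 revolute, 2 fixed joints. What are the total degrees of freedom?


Given: serial robot with 3 revolute, 2 fixed joints
DOF contribution per joint type: revolute=1, prismatic=1, spherical=3, fixed=0
DOF = 3*1 + 2*0
DOF = 3

3


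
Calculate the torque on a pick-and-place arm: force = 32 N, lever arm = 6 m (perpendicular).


Given: F = 32 N, r = 6 m, angle = 90 deg (perpendicular)
Using tau = F * r * sin(90)
sin(90) = 1
tau = 32 * 6 * 1
tau = 192 Nm

192 Nm


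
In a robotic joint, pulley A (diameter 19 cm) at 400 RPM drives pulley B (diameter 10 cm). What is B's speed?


Given: D1 = 19 cm, w1 = 400 RPM, D2 = 10 cm
Using D1*w1 = D2*w2
w2 = D1*w1 / D2
w2 = 19*400 / 10
w2 = 7600 / 10
w2 = 760 RPM

760 RPM


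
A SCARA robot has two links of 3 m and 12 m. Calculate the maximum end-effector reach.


Given: L1 = 3 m, L2 = 12 m
For a 2-link planar arm, max reach = L1 + L2 (fully extended)
Max reach = 3 + 12
Max reach = 15 m

15 m


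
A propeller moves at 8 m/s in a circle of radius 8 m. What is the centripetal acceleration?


Given: v = 8 m/s, r = 8 m
Using a_c = v^2 / r
a_c = 8^2 / 8
a_c = 64 / 8
a_c = 8 m/s^2

8 m/s^2


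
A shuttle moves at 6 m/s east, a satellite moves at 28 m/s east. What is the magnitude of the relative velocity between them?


Given: v_A = 6 m/s east, v_B = 28 m/s east
Both move in the same direction; relative speed = |v_A - v_B|
|6 - 28| = |-22|
= 22 m/s

22 m/s


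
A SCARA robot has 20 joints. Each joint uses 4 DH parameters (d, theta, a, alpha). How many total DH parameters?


Given: 20 joints, 4 DH parameters per joint (d, theta, a, alpha)
Total DH parameters = number_of_joints * 4
Total = 20 * 4
Total = 80

80


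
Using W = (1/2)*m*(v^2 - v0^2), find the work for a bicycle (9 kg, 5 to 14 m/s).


Given: m = 9 kg, v0 = 5 m/s, v = 14 m/s
Using W = (1/2)*m*(v^2 - v0^2)
v^2 = 14^2 = 196
v0^2 = 5^2 = 25
v^2 - v0^2 = 196 - 25 = 171
W = (1/2)*9*171 = 1539/2 J

1539/2 J


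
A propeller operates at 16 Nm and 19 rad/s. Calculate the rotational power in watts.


Given: tau = 16 Nm, omega = 19 rad/s
Using P = tau * omega
P = 16 * 19
P = 304 W

304 W


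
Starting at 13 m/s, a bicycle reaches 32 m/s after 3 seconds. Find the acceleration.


Given: initial velocity v0 = 13 m/s, final velocity v = 32 m/s, time t = 3 s
Using a = (v - v0) / t
a = (32 - 13) / 3
a = 19 / 3
a = 19/3 m/s^2

19/3 m/s^2


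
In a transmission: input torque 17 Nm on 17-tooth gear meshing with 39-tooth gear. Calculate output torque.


Given: N1 = 17, N2 = 39, T1 = 17 Nm
Using T2/T1 = N2/N1
T2 = T1 * N2 / N1
T2 = 17 * 39 / 17
T2 = 663 / 17
T2 = 39 Nm

39 Nm


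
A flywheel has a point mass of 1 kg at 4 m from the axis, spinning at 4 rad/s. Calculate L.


Given: m = 1 kg, r = 4 m, omega = 4 rad/s
For a point mass: I = m*r^2
I = 1*4^2 = 1*16 = 16
L = I*omega = 16*4
L = 64 kg*m^2/s

64 kg*m^2/s


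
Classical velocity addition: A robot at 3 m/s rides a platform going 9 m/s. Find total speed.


Given: object velocity = 3 m/s, platform velocity = 9 m/s (same direction)
Using classical velocity addition: v_total = v_object + v_platform
v_total = 3 + 9
v_total = 12 m/s

12 m/s


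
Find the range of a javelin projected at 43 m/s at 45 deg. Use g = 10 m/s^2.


Given: v0 = 43 m/s, theta = 45 deg, g = 10 m/s^2
sin(2*45) = sin(90) = 1
Using R = v0^2 * sin(2*theta) / g
R = 43^2 * 1 / 10
R = 1849 / 10
R = 1849/10 m

1849/10 m


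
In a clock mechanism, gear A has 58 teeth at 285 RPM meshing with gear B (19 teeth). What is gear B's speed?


Given: N1 = 58 teeth, w1 = 285 RPM, N2 = 19 teeth
Using N1*w1 = N2*w2
w2 = N1*w1 / N2
w2 = 58*285 / 19
w2 = 16530 / 19
w2 = 870 RPM

870 RPM


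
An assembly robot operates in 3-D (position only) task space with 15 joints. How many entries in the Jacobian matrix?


Given: task space dimension = 3, joints = 15
Jacobian is a 3 x 15 matrix
Total entries = rows * columns
Total = 3 * 15
Total = 45

45


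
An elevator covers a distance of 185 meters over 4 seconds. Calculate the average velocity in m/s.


Given: distance d = 185 m, time t = 4 s
Using v = d / t
v = 185 / 4
v = 185/4 m/s

185/4 m/s


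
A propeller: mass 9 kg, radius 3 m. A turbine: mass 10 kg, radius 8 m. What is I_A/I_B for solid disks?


Given: M1=9 kg, R1=3 m, M2=10 kg, R2=8 m
For a disk: I = (1/2)*M*R^2, so I_A/I_B = (M1*R1^2)/(M2*R2^2)
M1*R1^2 = 9*9 = 81
M2*R2^2 = 10*64 = 640
I_A/I_B = 81/640 = 81/640

81/640


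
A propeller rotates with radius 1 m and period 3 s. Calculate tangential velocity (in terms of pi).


Given: radius r = 1 m, period T = 3 s
Using v = 2*pi*r / T
v = 2*pi*1 / 3
v = 2*pi / 3
v = 2/3*pi m/s

2/3*pi m/s


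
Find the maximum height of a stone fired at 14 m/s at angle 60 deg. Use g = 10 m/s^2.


Given: v0 = 14 m/s, theta = 60 deg, g = 10 m/s^2
sin^2(60) = 3/4
Using H = v0^2 * sin^2(theta) / (2*g)
H = 14^2 * 3/4 / (2*10)
H = 196 * 3/4 / 20
H = 147 / 20
H = 147/20 m

147/20 m


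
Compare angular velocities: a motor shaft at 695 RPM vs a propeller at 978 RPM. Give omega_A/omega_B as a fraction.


Given: RPM_A = 695, RPM_B = 978
omega = 2*pi*RPM/60, so omega_A/omega_B = RPM_A / RPM_B
omega_A/omega_B = 695 / 978
omega_A/omega_B = 695/978

695/978


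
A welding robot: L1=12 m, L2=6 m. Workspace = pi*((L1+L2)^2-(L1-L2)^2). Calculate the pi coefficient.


Given: L1 = 12, L2 = 6
(L1+L2)^2 = (18)^2 = 324
(L1-L2)^2 = (6)^2 = 36
Difference = 324 - 36 = 288
This equals 4*L1*L2 = 4*12*6 = 288
Workspace area = 288*pi

288


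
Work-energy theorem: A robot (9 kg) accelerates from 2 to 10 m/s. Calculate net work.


Given: m = 9 kg, v0 = 2 m/s, v = 10 m/s
Using W = (1/2)*m*(v^2 - v0^2)
v^2 = 10^2 = 100
v0^2 = 2^2 = 4
v^2 - v0^2 = 100 - 4 = 96
W = (1/2)*9*96 = 432 J

432 J


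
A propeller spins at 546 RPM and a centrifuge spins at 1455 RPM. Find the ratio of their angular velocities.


Given: RPM_A = 546, RPM_B = 1455
omega = 2*pi*RPM/60, so omega_A/omega_B = RPM_A / RPM_B
omega_A/omega_B = 546 / 1455
omega_A/omega_B = 182/485

182/485


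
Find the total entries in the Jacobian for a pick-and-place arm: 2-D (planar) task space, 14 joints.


Given: task space dimension = 2, joints = 14
Jacobian is a 2 x 14 matrix
Total entries = rows * columns
Total = 2 * 14
Total = 28

28
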